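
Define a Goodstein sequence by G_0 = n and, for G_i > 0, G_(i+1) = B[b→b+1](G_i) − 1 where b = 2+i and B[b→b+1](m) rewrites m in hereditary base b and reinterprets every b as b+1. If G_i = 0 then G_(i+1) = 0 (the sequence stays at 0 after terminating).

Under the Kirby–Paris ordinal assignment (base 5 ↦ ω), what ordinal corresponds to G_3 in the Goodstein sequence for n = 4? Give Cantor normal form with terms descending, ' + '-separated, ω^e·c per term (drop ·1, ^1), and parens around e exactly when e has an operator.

G_0 = 4. HB_2(4) = 2^2. Bump = 27. G_1 = 26.
G_1 = 26. HB_3(26) = 2·3^2 + 2·3 + 2. Bump = 42. G_2 = 41.
G_2 = 41. HB_4(41) = 2·4^2 + 2·4 + 1. Bump = 61. G_3 = 60.

ω^2·2 + ω·2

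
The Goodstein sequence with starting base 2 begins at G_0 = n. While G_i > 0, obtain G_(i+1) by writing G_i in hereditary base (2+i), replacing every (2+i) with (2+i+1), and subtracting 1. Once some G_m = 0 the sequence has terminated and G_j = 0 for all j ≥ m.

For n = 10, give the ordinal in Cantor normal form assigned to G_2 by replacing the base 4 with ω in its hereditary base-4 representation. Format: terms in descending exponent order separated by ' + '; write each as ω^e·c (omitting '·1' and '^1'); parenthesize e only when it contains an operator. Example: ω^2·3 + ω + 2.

ω^(ω + 1) + 1

[0] 10 ≡ 2^(2 + 1) + 2 (base 2). Lift 3: 84. −1: 83.
[1] 83 ≡ 3^(3 + 1) + 2 (base 3). Lift 4: 1026. −1: 1025.
[2] 1025 ≡ 4^(4 + 1) + 1 (base 4). Lift 5: 15626. −1: 15625.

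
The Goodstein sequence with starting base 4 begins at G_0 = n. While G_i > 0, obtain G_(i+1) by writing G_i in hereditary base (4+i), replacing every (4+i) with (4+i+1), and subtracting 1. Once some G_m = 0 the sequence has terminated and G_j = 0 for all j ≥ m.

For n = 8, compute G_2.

[0] 8 ≡ 2·4 (base 4). Lift 5: 10. −1: 9.
[1] 9 ≡ 5 + 4 (base 5). Lift 6: 10. −1: 9.
[2] 9 ≡ 6 + 3 (base 6). Lift 7: 10. −1: 9.

9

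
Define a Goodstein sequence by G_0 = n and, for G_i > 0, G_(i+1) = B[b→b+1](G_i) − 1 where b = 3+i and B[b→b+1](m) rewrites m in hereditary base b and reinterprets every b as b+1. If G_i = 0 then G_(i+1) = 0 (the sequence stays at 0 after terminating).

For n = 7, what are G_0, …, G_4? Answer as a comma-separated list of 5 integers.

7 —HB3→ 2·3 + 1 —bump→ 2·4 + 1 = 9 —(−1)→ 8
8 —HB4→ 2·4 —bump→ 2·5 = 10 —(−1)→ 9
9 —HB5→ 5 + 4 —bump→ 6 + 4 = 10 —(−1)→ 9
9 —HB6→ 6 + 3 —bump→ 7 + 3 = 10 —(−1)→ 9

7, 8, 9, 9, 9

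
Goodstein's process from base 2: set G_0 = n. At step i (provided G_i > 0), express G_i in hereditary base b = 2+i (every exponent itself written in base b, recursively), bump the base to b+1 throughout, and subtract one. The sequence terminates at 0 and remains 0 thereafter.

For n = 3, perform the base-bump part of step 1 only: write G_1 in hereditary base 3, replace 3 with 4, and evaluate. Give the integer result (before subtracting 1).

[0] 3 ≡ 2 + 1 (base 2). Lift 3: 4. −1: 3.
[1] 3 ≡ 3 (base 3). Lift 4: 4. −1: 3.

4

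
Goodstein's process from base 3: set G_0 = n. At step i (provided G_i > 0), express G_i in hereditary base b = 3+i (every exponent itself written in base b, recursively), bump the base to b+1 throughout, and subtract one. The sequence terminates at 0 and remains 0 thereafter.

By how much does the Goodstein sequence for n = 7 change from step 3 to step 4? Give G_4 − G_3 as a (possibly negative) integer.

[0] 7 ≡ 2·3 + 1 (base 3). Lift 4: 9. −1: 8.
[1] 8 ≡ 2·4 (base 4). Lift 5: 10. −1: 9.
[2] 9 ≡ 5 + 4 (base 5). Lift 6: 10. −1: 9.
[3] 9 ≡ 6 + 3 (base 6). Lift 7: 10. −1: 9.

0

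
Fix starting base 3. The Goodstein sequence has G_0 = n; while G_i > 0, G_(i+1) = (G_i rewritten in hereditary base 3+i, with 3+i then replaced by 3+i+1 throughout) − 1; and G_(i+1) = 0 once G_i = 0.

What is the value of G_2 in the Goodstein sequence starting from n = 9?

[0] 9 ≡ 3^2 (base 3). Lift 4: 16. −1: 15.
[1] 15 ≡ 3·4 + 3 (base 4). Lift 5: 18. −1: 17.
[2] 17 ≡ 3·5 + 2 (base 5). Lift 6: 20. −1: 19.

17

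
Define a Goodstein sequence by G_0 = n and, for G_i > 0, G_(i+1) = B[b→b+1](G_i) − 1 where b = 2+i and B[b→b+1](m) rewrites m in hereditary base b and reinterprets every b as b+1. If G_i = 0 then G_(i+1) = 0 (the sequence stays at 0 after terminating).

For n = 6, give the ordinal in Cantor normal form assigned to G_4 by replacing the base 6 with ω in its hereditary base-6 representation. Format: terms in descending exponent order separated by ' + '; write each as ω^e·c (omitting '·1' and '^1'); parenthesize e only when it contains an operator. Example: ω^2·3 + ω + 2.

ω^5·5 + ω^4·5 + ω^3·5 + ω^2·5 + ω·5 + 5

i=0: 6 = 2^2 + 2 (b=2); 2→3: 3^3 + 3 = 30; 30−1 = 29
i=1: 29 = 3^3 + 2 (b=3); 3→4: 4^4 + 2 = 258; 258−1 = 257
i=2: 257 = 4^4 + 1 (b=4); 4→5: 5^5 + 1 = 3126; 3126−1 = 3125
i=3: 3125 = 5^5 (b=5); 5→6: 6^6 = 46656; 46656−1 = 46655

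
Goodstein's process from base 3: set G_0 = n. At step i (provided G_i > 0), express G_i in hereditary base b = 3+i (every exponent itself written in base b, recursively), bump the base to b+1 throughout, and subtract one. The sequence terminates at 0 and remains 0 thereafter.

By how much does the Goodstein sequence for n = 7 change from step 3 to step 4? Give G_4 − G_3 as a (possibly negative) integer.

0

[0] 7 ≡ 2·3 + 1 (base 3). Lift 4: 9. −1: 8.
[1] 8 ≡ 2·4 (base 4). Lift 5: 10. −1: 9.
[2] 9 ≡ 5 + 4 (base 5). Lift 6: 10. −1: 9.
[3] 9 ≡ 6 + 3 (base 6). Lift 7: 10. −1: 9.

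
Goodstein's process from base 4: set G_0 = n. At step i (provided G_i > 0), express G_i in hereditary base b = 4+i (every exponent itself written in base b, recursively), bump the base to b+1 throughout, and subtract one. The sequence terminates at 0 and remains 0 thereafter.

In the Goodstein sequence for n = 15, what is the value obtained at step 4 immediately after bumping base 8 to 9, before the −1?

step 0: 15 = 3·4 + 3; sub 5 for 4: 3·5 + 3; = 18; G_1 = 18−1 = 17
step 1: 17 = 3·5 + 2; sub 6 for 5: 3·6 + 2; = 20; G_2 = 20−1 = 19
step 2: 19 = 3·6 + 1; sub 7 for 6: 3·7 + 1; = 22; G_3 = 22−1 = 21
step 3: 21 = 3·7; sub 8 for 7: 3·8; = 24; G_4 = 24−1 = 23
step 4: 23 = 2·8 + 7; sub 9 for 8: 2·9 + 7; = 25; G_5 = 25−1 = 24

25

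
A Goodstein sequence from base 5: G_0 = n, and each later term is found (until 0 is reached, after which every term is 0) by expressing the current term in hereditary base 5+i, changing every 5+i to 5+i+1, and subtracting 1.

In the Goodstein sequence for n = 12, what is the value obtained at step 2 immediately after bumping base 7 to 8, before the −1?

12 —HB5→ 2·5 + 2 —bump→ 2·6 + 2 = 14 —(−1)→ 13
13 —HB6→ 2·6 + 1 —bump→ 2·7 + 1 = 15 —(−1)→ 14
14 —HB7→ 2·7 —bump→ 2·8 = 16 —(−1)→ 15

16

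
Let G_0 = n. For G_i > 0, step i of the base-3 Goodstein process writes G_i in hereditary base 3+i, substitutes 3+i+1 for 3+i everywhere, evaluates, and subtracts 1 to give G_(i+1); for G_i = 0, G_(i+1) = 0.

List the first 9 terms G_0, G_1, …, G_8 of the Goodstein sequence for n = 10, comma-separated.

10, 16, 24, 27, 30, 33, 36, 39, 41

base 3: 10 = 3^2 + 1; at 4: 4^2 + 1 = 17; next = 16
base 4: 16 = 4^2; at 5: 5^2 = 25; next = 24
base 5: 24 = 4·5 + 4; at 6: 4·6 + 4 = 28; next = 27
base 6: 27 = 4·6 + 3; at 7: 4·7 + 3 = 31; next = 30
base 7: 30 = 4·7 + 2; at 8: 4·8 + 2 = 34; next = 33
base 8: 33 = 4·8 + 1; at 9: 4·9 + 1 = 37; next = 36
base 9: 36 = 4·9; at 10: 4·10 = 40; next = 39
base 10: 39 = 3·10 + 9; at 11: 3·11 + 9 = 42; next = 41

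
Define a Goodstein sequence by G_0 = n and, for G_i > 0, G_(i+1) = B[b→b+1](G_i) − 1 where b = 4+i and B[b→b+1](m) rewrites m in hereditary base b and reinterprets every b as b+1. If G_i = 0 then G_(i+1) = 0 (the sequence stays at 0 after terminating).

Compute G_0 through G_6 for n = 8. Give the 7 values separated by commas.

i=0: 8 = 2·4 (b=4); 4→5: 2·5 = 10; 10−1 = 9
i=1: 9 = 5 + 4 (b=5); 5→6: 6 + 4 = 10; 10−1 = 9
i=2: 9 = 6 + 3 (b=6); 6→7: 7 + 3 = 10; 10−1 = 9
i=3: 9 = 7 + 2 (b=7); 7→8: 8 + 2 = 10; 10−1 = 9
i=4: 9 = 8 + 1 (b=8); 8→9: 9 + 1 = 10; 10−1 = 9
i=5: 9 = 9 (b=9); 9→10: 10 = 10; 10−1 = 9

8, 9, 9, 9, 9, 9, 9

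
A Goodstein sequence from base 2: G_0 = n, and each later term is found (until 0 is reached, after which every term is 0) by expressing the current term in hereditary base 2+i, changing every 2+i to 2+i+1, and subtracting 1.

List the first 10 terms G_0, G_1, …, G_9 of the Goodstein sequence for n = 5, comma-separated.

5, 27, 255, 467, 775, 1197, 1751, 2454, 3325, 4382

(0) 5|_2 = 2^2 + 1 ↦ 3^3 + 1|_3 = 28 ⇒ 27
(1) 27|_3 = 3^3 ↦ 4^4|_4 = 256 ⇒ 255
(2) 255|_4 = 3·4^3 + 3·4^2 + 3·4 + 3 ↦ 3·5^3 + 3·5^2 + 3·5 + 3|_5 = 468 ⇒ 467
(3) 467|_5 = 3·5^3 + 3·5^2 + 3·5 + 2 ↦ 3·6^3 + 3·6^2 + 3·6 + 2|_6 = 776 ⇒ 775
(4) 775|_6 = 3·6^3 + 3·6^2 + 3·6 + 1 ↦ 3·7^3 + 3·7^2 + 3·7 + 1|_7 = 1198 ⇒ 1197
(5) 1197|_7 = 3·7^3 + 3·7^2 + 3·7 ↦ 3·8^3 + 3·8^2 + 3·8|_8 = 1752 ⇒ 1751
(6) 1751|_8 = 3·8^3 + 3·8^2 + 2·8 + 7 ↦ 3·9^3 + 3·9^2 + 2·9 + 7|_9 = 2455 ⇒ 2454
(7) 2454|_9 = 3·9^3 + 3·9^2 + 2·9 + 6 ↦ 3·10^3 + 3·10^2 + 2·10 + 6|_10 = 3326 ⇒ 3325
(8) 3325|_10 = 3·10^3 + 3·10^2 + 2·10 + 5 ↦ 3·11^3 + 3·11^2 + 2·11 + 5|_11 = 4383 ⇒ 4382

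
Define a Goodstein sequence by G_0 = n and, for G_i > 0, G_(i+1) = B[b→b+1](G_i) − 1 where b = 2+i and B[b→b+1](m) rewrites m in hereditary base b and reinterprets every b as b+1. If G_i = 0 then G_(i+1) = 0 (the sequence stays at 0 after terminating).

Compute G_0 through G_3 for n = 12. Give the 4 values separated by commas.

12, 107, 1065, 15685

base 2: 12 = 2^(2 + 1) + 2^2; at 3: 3^(3 + 1) + 3^3 = 108; next = 107
base 3: 107 = 3^(3 + 1) + 2·3^2 + 2·3 + 2; at 4: 4^(4 + 1) + 2·4^2 + 2·4 + 2 = 1066; next = 1065
base 4: 1065 = 4^(4 + 1) + 2·4^2 + 2·4 + 1; at 5: 5^(5 + 1) + 2·5^2 + 2·5 + 1 = 15686; next = 15685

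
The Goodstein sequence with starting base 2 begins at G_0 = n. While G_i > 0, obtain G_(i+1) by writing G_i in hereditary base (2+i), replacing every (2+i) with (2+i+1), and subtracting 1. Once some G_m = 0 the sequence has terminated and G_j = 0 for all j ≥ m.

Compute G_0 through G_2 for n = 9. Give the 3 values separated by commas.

9, 81, 1023

step 0: 9 = 2^(2 + 1) + 1; sub 3 for 2: 3^(3 + 1) + 1; = 82; G_1 = 82−1 = 81
step 1: 81 = 3^(3 + 1); sub 4 for 3: 4^(4 + 1); = 1024; G_2 = 1024−1 = 1023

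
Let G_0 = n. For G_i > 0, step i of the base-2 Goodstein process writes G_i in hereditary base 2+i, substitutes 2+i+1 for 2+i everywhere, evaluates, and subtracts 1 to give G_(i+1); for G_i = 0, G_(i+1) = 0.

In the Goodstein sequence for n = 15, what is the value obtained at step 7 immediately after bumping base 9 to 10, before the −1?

G_0 = 15. HB_2(15) = 2^(2 + 1) + 2^2 + 2 + 1. Bump = 112. G_1 = 111.
G_1 = 111. HB_3(111) = 3^(3 + 1) + 3^3 + 3. Bump = 1284. G_2 = 1283.
G_2 = 1283. HB_4(1283) = 4^(4 + 1) + 4^4 + 3. Bump = 18753. G_3 = 18752.
G_3 = 18752. HB_5(18752) = 5^(5 + 1) + 5^5 + 2. Bump = 326594. G_4 = 326593.
G_4 = 326593. HB_6(326593) = 6^(6 + 1) + 6^6 + 1. Bump = 6588345. G_5 = 6588344.
G_5 = 6588344. HB_7(6588344) = 7^(7 + 1) + 7^7. Bump = 150994944. G_6 = 150994943.
G_6 = 150994943. HB_8(150994943) = 8^(8 + 1) + 7·8^7 + 7·8^6 + 7·8^5 + 7·8^4 + 7·8^3 + 7·8^2 + 7·8 + 7. Bump = 3524450281. G_7 = 3524450280.
G_7 = 3524450280. HB_9(3524450280) = 9^(9 + 1) + 7·9^7 + 7·9^6 + 7·9^5 + 7·9^4 + 7·9^3 + 7·9^2 + 7·9 + 6. Bump = 100077777776. G_8 = 100077777775.

100077777776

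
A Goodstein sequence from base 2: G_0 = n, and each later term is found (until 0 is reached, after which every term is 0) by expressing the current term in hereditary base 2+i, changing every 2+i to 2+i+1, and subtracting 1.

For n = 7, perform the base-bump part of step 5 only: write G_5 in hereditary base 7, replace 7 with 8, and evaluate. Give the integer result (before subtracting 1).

(0) 7|_2 = 2^2 + 2 + 1 ↦ 3^3 + 3 + 1|_3 = 31 ⇒ 30
(1) 30|_3 = 3^3 + 3 ↦ 4^4 + 4|_4 = 260 ⇒ 259
(2) 259|_4 = 4^4 + 3 ↦ 5^5 + 3|_5 = 3128 ⇒ 3127
(3) 3127|_5 = 5^5 + 2 ↦ 6^6 + 2|_6 = 46658 ⇒ 46657
(4) 46657|_6 = 6^6 + 1 ↦ 7^7 + 1|_7 = 823544 ⇒ 823543
(5) 823543|_7 = 7^7 ↦ 8^8|_8 = 16777216 ⇒ 16777215

16777216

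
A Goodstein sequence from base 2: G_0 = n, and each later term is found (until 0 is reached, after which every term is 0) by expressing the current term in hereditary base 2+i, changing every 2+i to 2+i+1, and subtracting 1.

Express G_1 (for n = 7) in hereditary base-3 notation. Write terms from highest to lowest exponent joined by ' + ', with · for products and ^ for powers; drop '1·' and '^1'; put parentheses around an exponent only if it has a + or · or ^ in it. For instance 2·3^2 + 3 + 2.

3^3 + 3

step 0: 7 = 2^2 + 2 + 1; sub 3 for 2: 3^3 + 3 + 1; = 31; G_1 = 31−1 = 30
step 1: 30 = 3^3 + 3; sub 4 for 3: 4^4 + 4; = 260; G_2 = 260−1 = 259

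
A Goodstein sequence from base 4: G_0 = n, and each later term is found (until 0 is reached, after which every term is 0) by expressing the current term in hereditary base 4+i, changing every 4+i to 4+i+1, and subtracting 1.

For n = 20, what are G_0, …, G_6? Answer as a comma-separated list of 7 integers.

step 0: 20 = 4^2 + 4; sub 5 for 4: 5^2 + 5; = 30; G_1 = 30−1 = 29
step 1: 29 = 5^2 + 4; sub 6 for 5: 6^2 + 4; = 40; G_2 = 40−1 = 39
step 2: 39 = 6^2 + 3; sub 7 for 6: 7^2 + 3; = 52; G_3 = 52−1 = 51
step 3: 51 = 7^2 + 2; sub 8 for 7: 8^2 + 2; = 66; G_4 = 66−1 = 65
step 4: 65 = 8^2 + 1; sub 9 for 8: 9^2 + 1; = 82; G_5 = 82−1 = 81
step 5: 81 = 9^2; sub 10 for 9: 10^2; = 100; G_6 = 100−1 = 99

20, 29, 39, 51, 65, 81, 99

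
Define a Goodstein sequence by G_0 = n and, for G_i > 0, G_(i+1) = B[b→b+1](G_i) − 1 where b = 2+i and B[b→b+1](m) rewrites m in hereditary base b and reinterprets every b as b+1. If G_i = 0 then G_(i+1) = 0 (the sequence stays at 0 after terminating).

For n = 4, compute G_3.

step 0: 4 = 2^2; sub 3 for 2: 3^3; = 27; G_1 = 27−1 = 26
step 1: 26 = 2·3^2 + 2·3 + 2; sub 4 for 3: 2·4^2 + 2·4 + 2; = 42; G_2 = 42−1 = 41
step 2: 41 = 2·4^2 + 2·4 + 1; sub 5 for 4: 2·5^2 + 2·5 + 1; = 61; G_3 = 61−1 = 60
step 3: 60 = 2·5^2 + 2·5; sub 6 for 5: 2·6^2 + 2·6; = 84; G_4 = 84−1 = 83

60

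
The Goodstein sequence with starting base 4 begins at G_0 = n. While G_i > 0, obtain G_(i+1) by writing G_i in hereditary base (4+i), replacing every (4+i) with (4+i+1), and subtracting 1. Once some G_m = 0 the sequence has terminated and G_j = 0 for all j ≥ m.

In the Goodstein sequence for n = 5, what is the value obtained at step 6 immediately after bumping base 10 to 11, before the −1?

1

[0] 5 ≡ 4 + 1 (base 4). Lift 5: 6. −1: 5.
[1] 5 ≡ 5 (base 5). Lift 6: 6. −1: 5.
[2] 5 ≡ 5 (base 6). Lift 7: 5. −1: 4.
[3] 4 ≡ 4 (base 7). Lift 8: 4. −1: 3.
[4] 3 ≡ 3 (base 8). Lift 9: 3. −1: 2.
[5] 2 ≡ 2 (base 9). Lift 10: 2. −1: 1.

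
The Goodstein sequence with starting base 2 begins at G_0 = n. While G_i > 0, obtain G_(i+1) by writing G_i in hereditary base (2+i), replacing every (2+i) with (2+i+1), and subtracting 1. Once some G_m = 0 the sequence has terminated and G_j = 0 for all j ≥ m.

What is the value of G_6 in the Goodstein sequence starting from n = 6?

187243

[0] 6 ≡ 2^2 + 2 (base 2). Lift 3: 30. −1: 29.
[1] 29 ≡ 3^3 + 2 (base 3). Lift 4: 258. −1: 257.
[2] 257 ≡ 4^4 + 1 (base 4). Lift 5: 3126. −1: 3125.
[3] 3125 ≡ 5^5 (base 5). Lift 6: 46656. −1: 46655.
[4] 46655 ≡ 5·6^5 + 5·6^4 + 5·6^3 + 5·6^2 + 5·6 + 5 (base 6). Lift 7: 98040. −1: 98039.
[5] 98039 ≡ 5·7^5 + 5·7^4 + 5·7^3 + 5·7^2 + 5·7 + 4 (base 7). Lift 8: 187244. −1: 187243.
[6] 187243 ≡ 5·8^5 + 5·8^4 + 5·8^3 + 5·8^2 + 5·8 + 3 (base 8). Lift 9: 332148. −1: 332147.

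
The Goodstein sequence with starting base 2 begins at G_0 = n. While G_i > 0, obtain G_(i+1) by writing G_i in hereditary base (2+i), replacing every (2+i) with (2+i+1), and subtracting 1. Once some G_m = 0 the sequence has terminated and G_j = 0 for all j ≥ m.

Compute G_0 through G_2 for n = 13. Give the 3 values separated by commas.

13 —HB2→ 2^(2 + 1) + 2^2 + 1 —bump→ 3^(3 + 1) + 3^3 + 1 = 109 —(−1)→ 108
108 —HB3→ 3^(3 + 1) + 3^3 —bump→ 4^(4 + 1) + 4^4 = 1280 —(−1)→ 1279

13, 108, 1279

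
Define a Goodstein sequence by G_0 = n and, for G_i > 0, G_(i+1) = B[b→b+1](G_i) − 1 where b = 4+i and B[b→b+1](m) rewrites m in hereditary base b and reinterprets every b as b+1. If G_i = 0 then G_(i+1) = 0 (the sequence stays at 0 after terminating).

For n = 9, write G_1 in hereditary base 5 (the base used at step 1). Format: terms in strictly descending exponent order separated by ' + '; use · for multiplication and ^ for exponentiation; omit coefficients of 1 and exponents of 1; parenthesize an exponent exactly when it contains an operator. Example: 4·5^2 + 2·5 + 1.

2·5

G_0=9  [base 4] 2·4 + 1  →[4↦5]→  2·5 + 1 = 11  −1 ⇒ G_1=10
G_1=10  [base 5] 2·5  →[5↦6]→  2·6 = 12  −1 ⇒ G_2=11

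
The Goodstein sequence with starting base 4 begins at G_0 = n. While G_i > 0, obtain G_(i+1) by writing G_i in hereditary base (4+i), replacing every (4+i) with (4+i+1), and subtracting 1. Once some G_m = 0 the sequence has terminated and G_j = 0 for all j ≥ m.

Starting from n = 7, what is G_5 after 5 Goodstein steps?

6

G_0 = 7. HB_4(7) = 4 + 3. Bump = 8. G_1 = 7.
G_1 = 7. HB_5(7) = 5 + 2. Bump = 8. G_2 = 7.
G_2 = 7. HB_6(7) = 6 + 1. Bump = 8. G_3 = 7.
G_3 = 7. HB_7(7) = 7. Bump = 8. G_4 = 7.
G_4 = 7. HB_8(7) = 7. Bump = 7. G_5 = 6.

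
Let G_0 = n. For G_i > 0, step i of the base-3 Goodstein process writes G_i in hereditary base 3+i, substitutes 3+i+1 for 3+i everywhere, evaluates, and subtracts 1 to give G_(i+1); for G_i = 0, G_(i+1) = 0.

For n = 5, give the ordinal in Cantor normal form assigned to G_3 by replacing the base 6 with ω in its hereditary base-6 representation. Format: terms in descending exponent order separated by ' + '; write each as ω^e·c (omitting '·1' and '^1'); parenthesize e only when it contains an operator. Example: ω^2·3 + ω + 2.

(0) 5|_3 = 3 + 2 ↦ 4 + 2|_4 = 6 ⇒ 5
(1) 5|_4 = 4 + 1 ↦ 5 + 1|_5 = 6 ⇒ 5
(2) 5|_5 = 5 ↦ 6|_6 = 6 ⇒ 5
(3) 5|_6 = 5 ↦ 5|_7 = 5 ⇒ 4

5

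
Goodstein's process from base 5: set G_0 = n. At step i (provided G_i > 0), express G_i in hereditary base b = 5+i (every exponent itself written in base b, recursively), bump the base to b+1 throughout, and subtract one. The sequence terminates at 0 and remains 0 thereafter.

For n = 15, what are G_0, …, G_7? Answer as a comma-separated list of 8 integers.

15, 17, 18, 19, 20, 21, 22, 23

G_0 = 15. HB_5(15) = 3·5. Bump = 18. G_1 = 17.
G_1 = 17. HB_6(17) = 2·6 + 5. Bump = 19. G_2 = 18.
G_2 = 18. HB_7(18) = 2·7 + 4. Bump = 20. G_3 = 19.
G_3 = 19. HB_8(19) = 2·8 + 3. Bump = 21. G_4 = 20.
G_4 = 20. HB_9(20) = 2·9 + 2. Bump = 22. G_5 = 21.
G_5 = 21. HB_10(21) = 2·10 + 1. Bump = 23. G_6 = 22.
G_6 = 22. HB_11(22) = 2·11. Bump = 24. G_7 = 23.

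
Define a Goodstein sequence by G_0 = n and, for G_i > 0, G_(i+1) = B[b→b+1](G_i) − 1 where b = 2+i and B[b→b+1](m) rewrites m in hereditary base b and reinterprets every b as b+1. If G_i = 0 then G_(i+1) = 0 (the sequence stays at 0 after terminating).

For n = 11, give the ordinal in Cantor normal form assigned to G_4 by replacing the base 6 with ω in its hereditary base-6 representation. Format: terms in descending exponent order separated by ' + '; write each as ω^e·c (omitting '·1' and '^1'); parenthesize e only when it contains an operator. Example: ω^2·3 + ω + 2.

ω^(ω + 1) + 1

step 0: 11 = 2^(2 + 1) + 2 + 1; sub 3 for 2: 3^(3 + 1) + 3 + 1; = 85; G_1 = 85−1 = 84
step 1: 84 = 3^(3 + 1) + 3; sub 4 for 3: 4^(4 + 1) + 4; = 1028; G_2 = 1028−1 = 1027
step 2: 1027 = 4^(4 + 1) + 3; sub 5 for 4: 5^(5 + 1) + 3; = 15628; G_3 = 15628−1 = 15627
step 3: 15627 = 5^(5 + 1) + 2; sub 6 for 5: 6^(6 + 1) + 2; = 279938; G_4 = 279938−1 = 279937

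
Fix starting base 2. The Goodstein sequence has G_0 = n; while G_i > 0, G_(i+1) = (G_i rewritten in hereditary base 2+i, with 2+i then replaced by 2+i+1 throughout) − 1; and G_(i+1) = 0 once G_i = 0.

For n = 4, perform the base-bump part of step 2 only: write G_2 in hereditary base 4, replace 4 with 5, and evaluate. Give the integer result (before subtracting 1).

61

G_0 = 4. HB_2(4) = 2^2. Bump = 27. G_1 = 26.
G_1 = 26. HB_3(26) = 2·3^2 + 2·3 + 2. Bump = 42. G_2 = 41.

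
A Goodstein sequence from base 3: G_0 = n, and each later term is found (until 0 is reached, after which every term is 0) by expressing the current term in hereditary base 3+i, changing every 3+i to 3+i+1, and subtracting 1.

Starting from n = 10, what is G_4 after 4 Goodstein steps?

30

step 0: 10 = 3^2 + 1; sub 4 for 3: 4^2 + 1; = 17; G_1 = 17−1 = 16
step 1: 16 = 4^2; sub 5 for 4: 5^2; = 25; G_2 = 25−1 = 24
step 2: 24 = 4·5 + 4; sub 6 for 5: 4·6 + 4; = 28; G_3 = 28−1 = 27
step 3: 27 = 4·6 + 3; sub 7 for 6: 4·7 + 3; = 31; G_4 = 31−1 = 30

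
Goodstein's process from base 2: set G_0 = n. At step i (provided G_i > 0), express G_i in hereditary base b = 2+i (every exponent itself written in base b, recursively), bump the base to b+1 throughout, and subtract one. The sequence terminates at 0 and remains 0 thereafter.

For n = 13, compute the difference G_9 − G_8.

3038428377778

G_0=13  [base 2] 2^(2 + 1) + 2^2 + 1  →[2↦3]→  3^(3 + 1) + 3^3 + 1 = 109  −1 ⇒ G_1=108
G_1=108  [base 3] 3^(3 + 1) + 3^3  →[3↦4]→  4^(4 + 1) + 4^4 = 1280  −1 ⇒ G_2=1279
G_2=1279  [base 4] 4^(4 + 1) + 3·4^3 + 3·4^2 + 3·4 + 3  →[4↦5]→  5^(5 + 1) + 3·5^3 + 3·5^2 + 3·5 + 3 = 16093  −1 ⇒ G_3=16092
G_3=16092  [base 5] 5^(5 + 1) + 3·5^3 + 3·5^2 + 3·5 + 2  →[5↦6]→  6^(6 + 1) + 3·6^3 + 3·6^2 + 3·6 + 2 = 280712  −1 ⇒ G_4=280711
G_4=280711  [base 6] 6^(6 + 1) + 3·6^3 + 3·6^2 + 3·6 + 1  →[6↦7]→  7^(7 + 1) + 3·7^3 + 3·7^2 + 3·7 + 1 = 5765999  −1 ⇒ G_5=5765998
G_5=5765998  [base 7] 7^(7 + 1) + 3·7^3 + 3·7^2 + 3·7  →[7↦8]→  8^(8 + 1) + 3·8^3 + 3·8^2 + 3·8 = 134219480  −1 ⇒ G_6=134219479
G_6=134219479  [base 8] 8^(8 + 1) + 3·8^3 + 3·8^2 + 2·8 + 7  →[8↦9]→  9^(9 + 1) + 3·9^3 + 3·9^2 + 2·9 + 7 = 3486786856  −1 ⇒ G_7=3486786855
G_7=3486786855  [base 9] 9^(9 + 1) + 3·9^3 + 3·9^2 + 2·9 + 6  →[9↦10]→  10^(10 + 1) + 3·10^3 + 3·10^2 + 2·10 + 6 = 100000003326  −1 ⇒ G_8=100000003325
G_8=100000003325  [base 10] 10^(10 + 1) + 3·10^3 + 3·10^2 + 2·10 + 5  →[10↦11]→  11^(11 + 1) + 3·11^3 + 3·11^2 + 2·11 + 5 = 3138428381104  −1 ⇒ G_9=3138428381103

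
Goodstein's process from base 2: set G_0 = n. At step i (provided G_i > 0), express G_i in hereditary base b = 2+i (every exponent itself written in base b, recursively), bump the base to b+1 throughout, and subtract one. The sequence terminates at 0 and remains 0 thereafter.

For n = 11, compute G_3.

15627

[0] 11 ≡ 2^(2 + 1) + 2 + 1 (base 2). Lift 3: 85. −1: 84.
[1] 84 ≡ 3^(3 + 1) + 3 (base 3). Lift 4: 1028. −1: 1027.
[2] 1027 ≡ 4^(4 + 1) + 3 (base 4). Lift 5: 15628. −1: 15627.
[3] 15627 ≡ 5^(5 + 1) + 2 (base 5). Lift 6: 279938. −1: 279937.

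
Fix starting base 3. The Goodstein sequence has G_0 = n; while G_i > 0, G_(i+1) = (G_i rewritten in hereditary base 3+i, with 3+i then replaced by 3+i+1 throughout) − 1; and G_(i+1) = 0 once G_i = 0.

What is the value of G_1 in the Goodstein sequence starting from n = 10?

16

G_0 = 10. HB_3(10) = 3^2 + 1. Bump = 17. G_1 = 16.
G_1 = 16. HB_4(16) = 4^2. Bump = 25. G_2 = 24.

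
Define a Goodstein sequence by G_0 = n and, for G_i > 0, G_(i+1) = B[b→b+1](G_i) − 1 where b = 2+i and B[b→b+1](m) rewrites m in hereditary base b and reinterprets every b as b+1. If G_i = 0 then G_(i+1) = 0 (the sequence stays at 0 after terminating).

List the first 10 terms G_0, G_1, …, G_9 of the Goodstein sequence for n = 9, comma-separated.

9, 81, 1023, 9842, 140743, 2471826, 50333399, 1162263921, 30000003325, 855935016215

9 —HB2→ 2^(2 + 1) + 1 —bump→ 3^(3 + 1) + 1 = 82 —(−1)→ 81
81 —HB3→ 3^(3 + 1) —bump→ 4^(4 + 1) = 1024 —(−1)→ 1023
1023 —HB4→ 3·4^4 + 3·4^3 + 3·4^2 + 3·4 + 3 —bump→ 3·5^5 + 3·5^3 + 3·5^2 + 3·5 + 3 = 9843 —(−1)→ 9842
9842 —HB5→ 3·5^5 + 3·5^3 + 3·5^2 + 3·5 + 2 —bump→ 3·6^6 + 3·6^3 + 3·6^2 + 3·6 + 2 = 140744 —(−1)→ 140743
140743 —HB6→ 3·6^6 + 3·6^3 + 3·6^2 + 3·6 + 1 —bump→ 3·7^7 + 3·7^3 + 3·7^2 + 3·7 + 1 = 2471827 —(−1)→ 2471826
2471826 —HB7→ 3·7^7 + 3·7^3 + 3·7^2 + 3·7 —bump→ 3·8^8 + 3·8^3 + 3·8^2 + 3·8 = 50333400 —(−1)→ 50333399
50333399 —HB8→ 3·8^8 + 3·8^3 + 3·8^2 + 2·8 + 7 —bump→ 3·9^9 + 3·9^3 + 3·9^2 + 2·9 + 7 = 1162263922 —(−1)→ 1162263921
1162263921 —HB9→ 3·9^9 + 3·9^3 + 3·9^2 + 2·9 + 6 —bump→ 3·10^10 + 3·10^3 + 3·10^2 + 2·10 + 6 = 30000003326 —(−1)→ 30000003325
30000003325 —HB10→ 3·10^10 + 3·10^3 + 3·10^2 + 2·10 + 5 —bump→ 3·11^11 + 3·11^3 + 3·11^2 + 2·11 + 5 = 855935016216 —(−1)→ 855935016215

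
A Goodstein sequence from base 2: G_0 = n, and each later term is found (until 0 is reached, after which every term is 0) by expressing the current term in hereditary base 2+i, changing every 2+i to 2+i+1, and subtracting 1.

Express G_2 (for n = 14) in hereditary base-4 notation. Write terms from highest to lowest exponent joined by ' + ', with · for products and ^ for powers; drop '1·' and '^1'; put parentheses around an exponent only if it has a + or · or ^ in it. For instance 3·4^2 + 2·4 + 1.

G_0=14  [base 2] 2^(2 + 1) + 2^2 + 2  →[2↦3]→  3^(3 + 1) + 3^3 + 3 = 111  −1 ⇒ G_1=110
G_1=110  [base 3] 3^(3 + 1) + 3^3 + 2  →[3↦4]→  4^(4 + 1) + 4^4 + 2 = 1282  −1 ⇒ G_2=1281
G_2=1281  [base 4] 4^(4 + 1) + 4^4 + 1  →[4↦5]→  5^(5 + 1) + 5^5 + 1 = 18751  −1 ⇒ G_3=18750

4^(4 + 1) + 4^4 + 1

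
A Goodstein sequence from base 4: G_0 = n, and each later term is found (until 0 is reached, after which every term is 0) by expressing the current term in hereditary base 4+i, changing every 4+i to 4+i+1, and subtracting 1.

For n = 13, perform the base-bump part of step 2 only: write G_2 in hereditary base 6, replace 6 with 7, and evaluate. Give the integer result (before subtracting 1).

i=0: 13 = 3·4 + 1 (b=4); 4→5: 3·5 + 1 = 16; 16−1 = 15
i=1: 15 = 3·5 (b=5); 5→6: 3·6 = 18; 18−1 = 17
i=2: 17 = 2·6 + 5 (b=6); 6→7: 2·7 + 5 = 19; 19−1 = 18

19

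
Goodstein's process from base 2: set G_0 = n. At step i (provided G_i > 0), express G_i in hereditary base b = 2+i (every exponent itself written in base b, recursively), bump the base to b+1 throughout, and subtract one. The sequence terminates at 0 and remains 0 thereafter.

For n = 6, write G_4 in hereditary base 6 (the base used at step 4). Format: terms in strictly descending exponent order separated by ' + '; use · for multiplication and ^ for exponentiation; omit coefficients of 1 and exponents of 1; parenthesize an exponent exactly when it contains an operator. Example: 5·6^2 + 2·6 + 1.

5·6^5 + 5·6^4 + 5·6^3 + 5·6^2 + 5·6 + 5

step 0: 6 = 2^2 + 2; sub 3 for 2: 3^3 + 3; = 30; G_1 = 30−1 = 29
step 1: 29 = 3^3 + 2; sub 4 for 3: 4^4 + 2; = 258; G_2 = 258−1 = 257
step 2: 257 = 4^4 + 1; sub 5 for 4: 5^5 + 1; = 3126; G_3 = 3126−1 = 3125
step 3: 3125 = 5^5; sub 6 for 5: 6^6; = 46656; G_4 = 46656−1 = 46655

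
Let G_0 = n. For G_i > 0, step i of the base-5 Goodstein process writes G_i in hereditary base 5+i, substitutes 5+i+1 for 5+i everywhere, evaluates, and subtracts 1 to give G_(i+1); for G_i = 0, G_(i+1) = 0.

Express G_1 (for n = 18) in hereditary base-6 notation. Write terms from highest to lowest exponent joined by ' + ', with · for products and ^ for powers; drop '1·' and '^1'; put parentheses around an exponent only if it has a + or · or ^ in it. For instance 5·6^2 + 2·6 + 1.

3·6 + 2

step 0: 18 = 3·5 + 3; sub 6 for 5: 3·6 + 3; = 21; G_1 = 21−1 = 20
step 1: 20 = 3·6 + 2; sub 7 for 6: 3·7 + 2; = 23; G_2 = 23−1 = 22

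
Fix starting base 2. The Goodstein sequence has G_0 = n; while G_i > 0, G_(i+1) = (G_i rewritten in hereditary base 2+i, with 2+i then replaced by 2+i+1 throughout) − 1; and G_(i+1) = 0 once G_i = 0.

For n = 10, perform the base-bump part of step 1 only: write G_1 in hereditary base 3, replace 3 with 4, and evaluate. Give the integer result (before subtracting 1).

10 —HB2→ 2^(2 + 1) + 2 —bump→ 3^(3 + 1) + 3 = 84 —(−1)→ 83
83 —HB3→ 3^(3 + 1) + 2 —bump→ 4^(4 + 1) + 2 = 1026 —(−1)→ 1025

1026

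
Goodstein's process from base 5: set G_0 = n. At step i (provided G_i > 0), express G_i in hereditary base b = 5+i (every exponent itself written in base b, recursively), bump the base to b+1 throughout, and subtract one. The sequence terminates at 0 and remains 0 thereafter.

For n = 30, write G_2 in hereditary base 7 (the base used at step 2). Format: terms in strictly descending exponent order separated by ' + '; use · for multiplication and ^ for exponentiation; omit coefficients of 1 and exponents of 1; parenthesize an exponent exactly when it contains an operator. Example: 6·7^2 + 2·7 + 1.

7^2 + 4

[0] 30 ≡ 5^2 + 5 (base 5). Lift 6: 42. −1: 41.
[1] 41 ≡ 6^2 + 5 (base 6). Lift 7: 54. −1: 53.
[2] 53 ≡ 7^2 + 4 (base 7). Lift 8: 68. −1: 67.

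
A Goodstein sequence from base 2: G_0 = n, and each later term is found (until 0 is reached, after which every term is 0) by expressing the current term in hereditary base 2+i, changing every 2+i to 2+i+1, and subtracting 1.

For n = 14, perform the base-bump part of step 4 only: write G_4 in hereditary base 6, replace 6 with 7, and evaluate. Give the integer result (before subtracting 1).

5862841

[0] 14 ≡ 2^(2 + 1) + 2^2 + 2 (base 2). Lift 3: 111. −1: 110.
[1] 110 ≡ 3^(3 + 1) + 3^3 + 2 (base 3). Lift 4: 1282. −1: 1281.
[2] 1281 ≡ 4^(4 + 1) + 4^4 + 1 (base 4). Lift 5: 18751. −1: 18750.
[3] 18750 ≡ 5^(5 + 1) + 5^5 (base 5). Lift 6: 326592. −1: 326591.
[4] 326591 ≡ 6^(6 + 1) + 5·6^5 + 5·6^4 + 5·6^3 + 5·6^2 + 5·6 + 5 (base 6). Lift 7: 5862841. −1: 5862840.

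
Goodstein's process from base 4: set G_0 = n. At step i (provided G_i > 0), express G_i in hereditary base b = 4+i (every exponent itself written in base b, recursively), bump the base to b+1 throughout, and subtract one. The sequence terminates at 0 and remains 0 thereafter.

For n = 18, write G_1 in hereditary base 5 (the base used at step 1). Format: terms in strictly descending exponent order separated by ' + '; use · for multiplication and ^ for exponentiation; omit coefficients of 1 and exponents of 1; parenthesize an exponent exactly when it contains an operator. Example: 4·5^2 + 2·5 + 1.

G_0=18  [base 4] 4^2 + 2  →[4↦5]→  5^2 + 2 = 27  −1 ⇒ G_1=26
G_1=26  [base 5] 5^2 + 1  →[5↦6]→  6^2 + 1 = 37  −1 ⇒ G_2=36

5^2 + 1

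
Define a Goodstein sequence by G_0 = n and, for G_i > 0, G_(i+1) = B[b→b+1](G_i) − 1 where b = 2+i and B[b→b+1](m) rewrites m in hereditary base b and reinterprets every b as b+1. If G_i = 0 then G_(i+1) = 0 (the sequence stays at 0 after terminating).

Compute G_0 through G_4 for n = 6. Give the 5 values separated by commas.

6, 29, 257, 3125, 46655

base 2: 6 = 2^2 + 2; at 3: 3^3 + 3 = 30; next = 29
base 3: 29 = 3^3 + 2; at 4: 4^4 + 2 = 258; next = 257
base 4: 257 = 4^4 + 1; at 5: 5^5 + 1 = 3126; next = 3125
base 5: 3125 = 5^5; at 6: 6^6 = 46656; next = 46655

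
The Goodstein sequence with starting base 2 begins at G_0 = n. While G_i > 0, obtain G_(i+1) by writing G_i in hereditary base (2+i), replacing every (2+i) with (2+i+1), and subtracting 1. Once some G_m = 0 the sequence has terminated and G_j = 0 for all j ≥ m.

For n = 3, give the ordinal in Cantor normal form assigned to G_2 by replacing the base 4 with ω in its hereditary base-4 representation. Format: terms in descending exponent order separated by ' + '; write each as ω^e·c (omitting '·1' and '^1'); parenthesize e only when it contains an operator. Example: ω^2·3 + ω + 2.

(0) 3|_2 = 2 + 1 ↦ 3 + 1|_3 = 4 ⇒ 3
(1) 3|_3 = 3 ↦ 4|_4 = 4 ⇒ 3
(2) 3|_4 = 3 ↦ 3|_5 = 3 ⇒ 2

3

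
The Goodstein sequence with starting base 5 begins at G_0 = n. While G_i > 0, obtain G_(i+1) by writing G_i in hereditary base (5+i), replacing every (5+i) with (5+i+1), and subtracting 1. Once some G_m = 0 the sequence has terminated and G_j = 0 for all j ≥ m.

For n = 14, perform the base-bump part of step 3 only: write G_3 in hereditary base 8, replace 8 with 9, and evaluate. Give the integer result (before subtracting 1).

base 5: 14 = 2·5 + 4; at 6: 2·6 + 4 = 16; next = 15
base 6: 15 = 2·6 + 3; at 7: 2·7 + 3 = 17; next = 16
base 7: 16 = 2·7 + 2; at 8: 2·8 + 2 = 18; next = 17
base 8: 17 = 2·8 + 1; at 9: 2·9 + 1 = 19; next = 18

19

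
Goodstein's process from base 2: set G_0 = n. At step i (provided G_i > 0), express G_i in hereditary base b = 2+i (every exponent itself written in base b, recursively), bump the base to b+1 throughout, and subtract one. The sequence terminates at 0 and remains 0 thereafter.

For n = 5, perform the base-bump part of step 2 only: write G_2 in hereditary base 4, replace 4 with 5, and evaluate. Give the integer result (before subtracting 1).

468

i=0: 5 = 2^2 + 1 (b=2); 2→3: 3^3 + 1 = 28; 28−1 = 27
i=1: 27 = 3^3 (b=3); 3→4: 4^4 = 256; 256−1 = 255
i=2: 255 = 3·4^3 + 3·4^2 + 3·4 + 3 (b=4); 4→5: 3·5^3 + 3·5^2 + 3·5 + 3 = 468; 468−1 = 467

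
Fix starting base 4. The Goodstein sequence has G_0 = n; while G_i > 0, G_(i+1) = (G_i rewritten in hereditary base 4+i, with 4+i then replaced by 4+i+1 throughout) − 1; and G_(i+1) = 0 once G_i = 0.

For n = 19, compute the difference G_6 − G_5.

[0] 19 ≡ 4^2 + 3 (base 4). Lift 5: 28. −1: 27.
[1] 27 ≡ 5^2 + 2 (base 5). Lift 6: 38. −1: 37.
[2] 37 ≡ 6^2 + 1 (base 6). Lift 7: 50. −1: 49.
[3] 49 ≡ 7^2 (base 7). Lift 8: 64. −1: 63.
[4] 63 ≡ 7·8 + 7 (base 8). Lift 9: 70. −1: 69.
[5] 69 ≡ 7·9 + 6 (base 9). Lift 10: 76. −1: 75.

6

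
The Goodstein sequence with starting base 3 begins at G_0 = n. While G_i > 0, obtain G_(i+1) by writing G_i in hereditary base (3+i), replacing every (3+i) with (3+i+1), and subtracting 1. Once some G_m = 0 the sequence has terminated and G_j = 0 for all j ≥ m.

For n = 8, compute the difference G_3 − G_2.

G_0 = 8. HB_3(8) = 2·3 + 2. Bump = 10. G_1 = 9.
G_1 = 9. HB_4(9) = 2·4 + 1. Bump = 11. G_2 = 10.
G_2 = 10. HB_5(10) = 2·5. Bump = 12. G_3 = 11.

1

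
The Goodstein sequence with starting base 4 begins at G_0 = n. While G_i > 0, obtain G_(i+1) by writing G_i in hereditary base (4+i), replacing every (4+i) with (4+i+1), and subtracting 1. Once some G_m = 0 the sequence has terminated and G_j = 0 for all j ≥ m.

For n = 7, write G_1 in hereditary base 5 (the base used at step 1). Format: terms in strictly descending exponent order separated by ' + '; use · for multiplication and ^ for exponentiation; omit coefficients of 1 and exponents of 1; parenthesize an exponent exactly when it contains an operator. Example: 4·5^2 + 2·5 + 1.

(0) 7|_4 = 4 + 3 ↦ 5 + 3|_5 = 8 ⇒ 7
(1) 7|_5 = 5 + 2 ↦ 6 + 2|_6 = 8 ⇒ 7

5 + 2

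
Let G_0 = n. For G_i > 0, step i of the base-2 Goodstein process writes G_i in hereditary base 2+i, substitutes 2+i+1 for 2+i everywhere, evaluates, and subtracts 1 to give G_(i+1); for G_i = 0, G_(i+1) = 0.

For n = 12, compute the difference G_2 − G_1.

12 —HB2→ 2^(2 + 1) + 2^2 —bump→ 3^(3 + 1) + 3^3 = 108 —(−1)→ 107
107 —HB3→ 3^(3 + 1) + 2·3^2 + 2·3 + 2 —bump→ 4^(4 + 1) + 2·4^2 + 2·4 + 2 = 1066 —(−1)→ 1065

958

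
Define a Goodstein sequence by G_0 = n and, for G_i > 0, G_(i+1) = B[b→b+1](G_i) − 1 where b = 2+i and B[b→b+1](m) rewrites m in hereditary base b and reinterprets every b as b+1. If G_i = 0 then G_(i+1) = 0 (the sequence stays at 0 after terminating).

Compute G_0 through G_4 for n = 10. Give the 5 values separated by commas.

(0) 10|_2 = 2^(2 + 1) + 2 ↦ 3^(3 + 1) + 3|_3 = 84 ⇒ 83
(1) 83|_3 = 3^(3 + 1) + 2 ↦ 4^(4 + 1) + 2|_4 = 1026 ⇒ 1025
(2) 1025|_4 = 4^(4 + 1) + 1 ↦ 5^(5 + 1) + 1|_5 = 15626 ⇒ 15625
(3) 15625|_5 = 5^(5 + 1) ↦ 6^(6 + 1)|_6 = 279936 ⇒ 279935

10, 83, 1025, 15625, 279935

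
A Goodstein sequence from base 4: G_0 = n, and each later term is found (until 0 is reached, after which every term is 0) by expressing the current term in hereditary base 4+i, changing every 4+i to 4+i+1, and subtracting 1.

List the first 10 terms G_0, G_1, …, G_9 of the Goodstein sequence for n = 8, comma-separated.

8 —HB4→ 2·4 —bump→ 2·5 = 10 —(−1)→ 9
9 —HB5→ 5 + 4 —bump→ 6 + 4 = 10 —(−1)→ 9
9 —HB6→ 6 + 3 —bump→ 7 + 3 = 10 —(−1)→ 9
9 —HB7→ 7 + 2 —bump→ 8 + 2 = 10 —(−1)→ 9
9 —HB8→ 8 + 1 —bump→ 9 + 1 = 10 —(−1)→ 9
9 —HB9→ 9 —bump→ 10 = 10 —(−1)→ 9
9 —HB10→ 9 —bump→ 9 = 9 —(−1)→ 8
8 —HB11→ 8 —bump→ 8 = 8 —(−1)→ 7
7 —HB12→ 7 —bump→ 7 = 7 —(−1)→ 6

8, 9, 9, 9, 9, 9, 9, 8, 7, 6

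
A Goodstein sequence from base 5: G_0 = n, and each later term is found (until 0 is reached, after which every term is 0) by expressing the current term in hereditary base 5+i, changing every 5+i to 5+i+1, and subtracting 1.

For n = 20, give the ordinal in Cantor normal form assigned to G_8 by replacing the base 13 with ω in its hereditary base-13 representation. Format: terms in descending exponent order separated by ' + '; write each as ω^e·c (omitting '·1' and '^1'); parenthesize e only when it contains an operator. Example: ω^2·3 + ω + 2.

ω·2 + 10

G_0=20  [base 5] 4·5  →[5↦6]→  4·6 = 24  −1 ⇒ G_1=23
G_1=23  [base 6] 3·6 + 5  →[6↦7]→  3·7 + 5 = 26  −1 ⇒ G_2=25
G_2=25  [base 7] 3·7 + 4  →[7↦8]→  3·8 + 4 = 28  −1 ⇒ G_3=27
G_3=27  [base 8] 3·8 + 3  →[8↦9]→  3·9 + 3 = 30  −1 ⇒ G_4=29
G_4=29  [base 9] 3·9 + 2  →[9↦10]→  3·10 + 2 = 32  −1 ⇒ G_5=31
G_5=31  [base 10] 3·10 + 1  →[10↦11]→  3·11 + 1 = 34  −1 ⇒ G_6=33
G_6=33  [base 11] 3·11  →[11↦12]→  3·12 = 36  −1 ⇒ G_7=35
G_7=35  [base 12] 2·12 + 11  →[12↦13]→  2·13 + 11 = 37  −1 ⇒ G_8=36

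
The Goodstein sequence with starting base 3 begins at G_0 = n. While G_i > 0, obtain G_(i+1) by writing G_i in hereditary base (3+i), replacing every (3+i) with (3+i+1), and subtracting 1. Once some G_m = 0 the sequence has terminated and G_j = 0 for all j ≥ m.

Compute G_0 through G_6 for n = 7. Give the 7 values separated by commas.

G_0=7  [base 3] 2·3 + 1  →[3↦4]→  2·4 + 1 = 9  −1 ⇒ G_1=8
G_1=8  [base 4] 2·4  →[4↦5]→  2·5 = 10  −1 ⇒ G_2=9
G_2=9  [base 5] 5 + 4  →[5↦6]→  6 + 4 = 10  −1 ⇒ G_3=9
G_3=9  [base 6] 6 + 3  →[6↦7]→  7 + 3 = 10  −1 ⇒ G_4=9
G_4=9  [base 7] 7 + 2  →[7↦8]→  8 + 2 = 10  −1 ⇒ G_5=9
G_5=9  [base 8] 8 + 1  →[8↦9]→  9 + 1 = 10  −1 ⇒ G_6=9

7, 8, 9, 9, 9, 9, 9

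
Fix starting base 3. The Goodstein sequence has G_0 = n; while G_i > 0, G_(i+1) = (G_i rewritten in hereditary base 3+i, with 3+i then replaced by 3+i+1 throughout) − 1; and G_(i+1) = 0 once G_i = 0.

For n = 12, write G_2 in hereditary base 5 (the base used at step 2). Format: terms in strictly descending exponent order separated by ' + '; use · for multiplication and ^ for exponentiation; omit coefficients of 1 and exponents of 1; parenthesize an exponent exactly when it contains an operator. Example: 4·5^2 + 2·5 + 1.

G_0 = 12. HB_3(12) = 3^2 + 3. Bump = 20. G_1 = 19.
G_1 = 19. HB_4(19) = 4^2 + 3. Bump = 28. G_2 = 27.
G_2 = 27. HB_5(27) = 5^2 + 2. Bump = 38. G_3 = 37.

5^2 + 2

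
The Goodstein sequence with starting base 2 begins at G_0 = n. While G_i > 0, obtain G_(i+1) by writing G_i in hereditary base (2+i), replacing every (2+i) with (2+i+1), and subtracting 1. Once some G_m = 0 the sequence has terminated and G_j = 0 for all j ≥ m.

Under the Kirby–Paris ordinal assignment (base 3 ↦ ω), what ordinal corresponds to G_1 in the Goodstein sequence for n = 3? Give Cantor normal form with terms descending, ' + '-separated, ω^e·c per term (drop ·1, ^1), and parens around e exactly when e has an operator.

(0) 3|_2 = 2 + 1 ↦ 3 + 1|_3 = 4 ⇒ 3
(1) 3|_3 = 3 ↦ 4|_4 = 4 ⇒ 3

ω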